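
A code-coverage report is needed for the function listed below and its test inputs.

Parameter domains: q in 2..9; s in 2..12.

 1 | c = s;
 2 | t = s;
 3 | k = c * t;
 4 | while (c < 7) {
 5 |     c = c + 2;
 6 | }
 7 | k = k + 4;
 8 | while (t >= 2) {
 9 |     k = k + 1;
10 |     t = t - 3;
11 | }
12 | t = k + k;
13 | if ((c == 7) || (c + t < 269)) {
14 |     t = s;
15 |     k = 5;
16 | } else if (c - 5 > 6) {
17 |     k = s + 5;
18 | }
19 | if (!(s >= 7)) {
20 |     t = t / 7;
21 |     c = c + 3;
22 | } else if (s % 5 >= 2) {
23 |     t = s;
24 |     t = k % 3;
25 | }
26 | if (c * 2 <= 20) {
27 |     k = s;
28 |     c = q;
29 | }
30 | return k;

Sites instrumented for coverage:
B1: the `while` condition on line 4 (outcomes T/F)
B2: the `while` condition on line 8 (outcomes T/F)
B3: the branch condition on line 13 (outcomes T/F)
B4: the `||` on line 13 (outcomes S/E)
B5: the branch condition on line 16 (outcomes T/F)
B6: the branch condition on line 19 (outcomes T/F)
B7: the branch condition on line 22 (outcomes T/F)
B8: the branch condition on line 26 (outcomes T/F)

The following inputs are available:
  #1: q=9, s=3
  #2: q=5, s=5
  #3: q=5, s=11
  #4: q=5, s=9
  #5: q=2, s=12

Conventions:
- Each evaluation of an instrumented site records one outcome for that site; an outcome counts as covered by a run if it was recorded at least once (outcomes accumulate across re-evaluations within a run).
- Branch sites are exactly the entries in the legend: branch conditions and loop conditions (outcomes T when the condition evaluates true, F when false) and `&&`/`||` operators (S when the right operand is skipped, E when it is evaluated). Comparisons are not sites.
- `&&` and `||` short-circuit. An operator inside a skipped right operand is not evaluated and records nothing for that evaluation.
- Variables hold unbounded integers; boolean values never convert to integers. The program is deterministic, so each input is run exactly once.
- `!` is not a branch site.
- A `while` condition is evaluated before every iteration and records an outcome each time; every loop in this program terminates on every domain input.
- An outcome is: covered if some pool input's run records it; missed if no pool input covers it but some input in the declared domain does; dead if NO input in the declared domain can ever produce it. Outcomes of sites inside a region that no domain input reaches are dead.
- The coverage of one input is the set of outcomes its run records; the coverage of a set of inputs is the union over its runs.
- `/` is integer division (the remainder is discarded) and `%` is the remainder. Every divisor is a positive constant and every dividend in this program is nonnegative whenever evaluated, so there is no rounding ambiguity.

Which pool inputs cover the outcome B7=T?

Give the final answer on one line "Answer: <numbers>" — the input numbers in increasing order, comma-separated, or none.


input #1 (q=9, s=3): does not record B7=T
input #2 (q=5, s=5): does not record B7=T
input #3 (q=5, s=11): does not record B7=T
input #4 (q=5, s=9): records B7=T
input #5 (q=2, s=12): records B7=T
Answer: 4, 5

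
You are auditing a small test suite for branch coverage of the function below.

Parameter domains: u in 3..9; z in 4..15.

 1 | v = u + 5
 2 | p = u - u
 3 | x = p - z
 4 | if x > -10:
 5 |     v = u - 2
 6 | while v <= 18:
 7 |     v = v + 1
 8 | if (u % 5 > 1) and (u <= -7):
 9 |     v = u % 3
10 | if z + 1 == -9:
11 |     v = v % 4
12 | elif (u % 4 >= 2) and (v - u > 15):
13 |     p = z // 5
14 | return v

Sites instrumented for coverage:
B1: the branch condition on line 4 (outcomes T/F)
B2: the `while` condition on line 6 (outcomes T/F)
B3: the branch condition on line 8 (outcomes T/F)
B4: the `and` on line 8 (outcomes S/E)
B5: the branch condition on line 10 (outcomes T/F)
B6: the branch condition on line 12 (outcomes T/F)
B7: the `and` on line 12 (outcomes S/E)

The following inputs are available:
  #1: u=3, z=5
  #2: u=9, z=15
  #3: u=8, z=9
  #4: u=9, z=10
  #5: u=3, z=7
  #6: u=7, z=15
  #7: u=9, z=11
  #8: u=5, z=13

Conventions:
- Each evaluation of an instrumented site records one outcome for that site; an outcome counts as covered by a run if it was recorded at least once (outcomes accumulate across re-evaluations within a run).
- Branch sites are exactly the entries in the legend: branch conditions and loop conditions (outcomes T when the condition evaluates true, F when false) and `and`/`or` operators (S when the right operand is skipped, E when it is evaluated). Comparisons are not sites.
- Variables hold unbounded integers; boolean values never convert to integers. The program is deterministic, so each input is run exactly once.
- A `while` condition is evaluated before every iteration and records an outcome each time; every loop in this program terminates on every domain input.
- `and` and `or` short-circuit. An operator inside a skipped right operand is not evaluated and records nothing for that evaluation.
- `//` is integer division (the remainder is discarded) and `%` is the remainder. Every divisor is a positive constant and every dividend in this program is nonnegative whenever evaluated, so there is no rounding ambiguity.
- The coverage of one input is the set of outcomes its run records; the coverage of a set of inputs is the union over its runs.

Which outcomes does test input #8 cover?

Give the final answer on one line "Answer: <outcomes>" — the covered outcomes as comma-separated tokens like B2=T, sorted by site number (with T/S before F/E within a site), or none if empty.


Tracing the run of input #8 (u=5, z=13):
  B1->F, B2->T, B2->T, B2->T, B2->T, B2->T, B2->T, B2->T, B2->T, B2->T
  B2->F, B4->S, B3->F, B5->F, B7->S, B6->F
as a set, this run covers: B1=F, B2=T, B2=F, B3=F, B4=S, B5=F, B6=F, B7=S
Answer: B1=F, B2=T, B2=F, B3=F, B4=S, B5=F, B6=F, B7=S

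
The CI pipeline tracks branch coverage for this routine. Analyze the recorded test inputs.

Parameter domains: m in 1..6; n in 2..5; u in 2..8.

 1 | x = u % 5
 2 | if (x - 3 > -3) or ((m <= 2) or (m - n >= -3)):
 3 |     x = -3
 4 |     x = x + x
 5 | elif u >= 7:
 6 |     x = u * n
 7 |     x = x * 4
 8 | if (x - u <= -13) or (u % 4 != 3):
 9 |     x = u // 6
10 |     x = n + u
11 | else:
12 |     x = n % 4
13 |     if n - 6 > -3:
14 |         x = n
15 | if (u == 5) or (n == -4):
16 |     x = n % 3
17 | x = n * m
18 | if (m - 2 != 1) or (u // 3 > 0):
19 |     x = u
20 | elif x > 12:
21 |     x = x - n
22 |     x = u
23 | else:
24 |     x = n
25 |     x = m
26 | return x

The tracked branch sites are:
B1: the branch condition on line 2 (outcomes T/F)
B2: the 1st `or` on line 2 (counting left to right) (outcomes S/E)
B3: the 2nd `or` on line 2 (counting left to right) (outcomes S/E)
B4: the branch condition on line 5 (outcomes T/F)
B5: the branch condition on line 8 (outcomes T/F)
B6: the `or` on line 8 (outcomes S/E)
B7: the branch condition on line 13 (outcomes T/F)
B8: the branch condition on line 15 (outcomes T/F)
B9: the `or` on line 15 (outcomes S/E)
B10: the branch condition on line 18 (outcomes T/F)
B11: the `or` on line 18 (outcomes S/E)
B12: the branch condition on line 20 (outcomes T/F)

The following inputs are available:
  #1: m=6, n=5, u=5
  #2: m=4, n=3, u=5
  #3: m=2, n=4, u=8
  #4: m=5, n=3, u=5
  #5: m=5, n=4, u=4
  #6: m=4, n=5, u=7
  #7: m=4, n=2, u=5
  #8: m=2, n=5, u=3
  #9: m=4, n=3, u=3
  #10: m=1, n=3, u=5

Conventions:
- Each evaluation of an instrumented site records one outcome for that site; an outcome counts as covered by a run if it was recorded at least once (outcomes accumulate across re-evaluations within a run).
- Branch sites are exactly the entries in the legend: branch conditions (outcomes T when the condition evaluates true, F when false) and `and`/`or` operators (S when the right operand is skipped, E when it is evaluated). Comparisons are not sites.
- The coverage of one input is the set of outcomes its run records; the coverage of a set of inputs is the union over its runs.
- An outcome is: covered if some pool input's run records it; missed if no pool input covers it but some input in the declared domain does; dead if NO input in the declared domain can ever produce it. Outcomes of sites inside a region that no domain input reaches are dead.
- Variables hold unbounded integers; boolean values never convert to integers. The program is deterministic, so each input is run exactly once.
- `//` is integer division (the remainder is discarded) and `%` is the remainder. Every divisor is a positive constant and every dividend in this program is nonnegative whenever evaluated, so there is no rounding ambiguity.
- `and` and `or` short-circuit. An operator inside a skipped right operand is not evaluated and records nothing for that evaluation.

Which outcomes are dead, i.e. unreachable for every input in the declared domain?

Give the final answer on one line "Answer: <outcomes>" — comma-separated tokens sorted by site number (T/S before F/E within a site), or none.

exhaustive pass over the 168-input domain:
  B1=F: no domain input ever produces it -> dead
  B4=T: no domain input ever produces it -> dead
  B4=F: no domain input ever produces it -> dead
  reachable outcomes have witnesses, e.g. B1=T (e.g. m=1, n=2, u=2), B2=S (e.g. m=1, n=2, u=2), B2=E (e.g. m=1, n=2, u=5), B3=S (e.g. m=1, n=2, u=5)

Answer: B1=F, B4=T, B4=F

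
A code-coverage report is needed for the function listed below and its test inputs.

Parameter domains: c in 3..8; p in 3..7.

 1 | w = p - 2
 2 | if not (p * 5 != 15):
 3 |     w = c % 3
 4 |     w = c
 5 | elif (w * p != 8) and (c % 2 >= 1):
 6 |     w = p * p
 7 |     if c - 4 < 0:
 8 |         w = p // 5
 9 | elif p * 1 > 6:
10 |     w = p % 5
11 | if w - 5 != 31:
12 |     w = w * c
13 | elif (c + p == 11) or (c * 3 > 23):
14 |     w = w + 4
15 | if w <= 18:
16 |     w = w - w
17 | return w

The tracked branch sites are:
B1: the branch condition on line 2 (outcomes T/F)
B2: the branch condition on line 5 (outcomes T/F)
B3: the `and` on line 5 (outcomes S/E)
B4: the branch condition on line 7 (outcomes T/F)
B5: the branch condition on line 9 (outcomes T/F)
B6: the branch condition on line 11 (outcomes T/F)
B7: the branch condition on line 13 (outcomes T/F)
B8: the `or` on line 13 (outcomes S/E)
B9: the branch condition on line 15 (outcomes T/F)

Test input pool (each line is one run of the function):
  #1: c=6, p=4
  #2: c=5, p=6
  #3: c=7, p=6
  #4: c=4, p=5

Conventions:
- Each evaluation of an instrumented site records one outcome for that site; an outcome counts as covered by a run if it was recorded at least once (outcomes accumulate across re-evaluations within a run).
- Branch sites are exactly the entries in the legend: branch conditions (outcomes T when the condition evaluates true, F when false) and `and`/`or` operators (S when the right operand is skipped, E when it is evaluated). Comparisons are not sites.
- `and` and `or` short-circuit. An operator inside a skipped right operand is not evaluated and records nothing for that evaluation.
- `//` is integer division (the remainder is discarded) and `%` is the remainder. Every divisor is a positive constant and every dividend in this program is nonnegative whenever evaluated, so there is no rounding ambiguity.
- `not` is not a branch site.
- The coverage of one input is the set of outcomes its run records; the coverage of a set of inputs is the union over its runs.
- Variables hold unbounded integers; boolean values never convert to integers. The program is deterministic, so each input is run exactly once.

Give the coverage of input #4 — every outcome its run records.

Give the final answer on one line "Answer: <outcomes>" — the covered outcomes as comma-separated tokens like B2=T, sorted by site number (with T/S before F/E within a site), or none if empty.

Event log for input #4 (c=4, p=5):
  B1->F, B3->E, B2->F, B5->F, B6->T, B9->T
distinct outcomes covered: B1=F, B2=F, B3=E, B5=F, B6=T, B9=T

Answer: B1=F, B2=F, B3=E, B5=F, B6=T, B9=T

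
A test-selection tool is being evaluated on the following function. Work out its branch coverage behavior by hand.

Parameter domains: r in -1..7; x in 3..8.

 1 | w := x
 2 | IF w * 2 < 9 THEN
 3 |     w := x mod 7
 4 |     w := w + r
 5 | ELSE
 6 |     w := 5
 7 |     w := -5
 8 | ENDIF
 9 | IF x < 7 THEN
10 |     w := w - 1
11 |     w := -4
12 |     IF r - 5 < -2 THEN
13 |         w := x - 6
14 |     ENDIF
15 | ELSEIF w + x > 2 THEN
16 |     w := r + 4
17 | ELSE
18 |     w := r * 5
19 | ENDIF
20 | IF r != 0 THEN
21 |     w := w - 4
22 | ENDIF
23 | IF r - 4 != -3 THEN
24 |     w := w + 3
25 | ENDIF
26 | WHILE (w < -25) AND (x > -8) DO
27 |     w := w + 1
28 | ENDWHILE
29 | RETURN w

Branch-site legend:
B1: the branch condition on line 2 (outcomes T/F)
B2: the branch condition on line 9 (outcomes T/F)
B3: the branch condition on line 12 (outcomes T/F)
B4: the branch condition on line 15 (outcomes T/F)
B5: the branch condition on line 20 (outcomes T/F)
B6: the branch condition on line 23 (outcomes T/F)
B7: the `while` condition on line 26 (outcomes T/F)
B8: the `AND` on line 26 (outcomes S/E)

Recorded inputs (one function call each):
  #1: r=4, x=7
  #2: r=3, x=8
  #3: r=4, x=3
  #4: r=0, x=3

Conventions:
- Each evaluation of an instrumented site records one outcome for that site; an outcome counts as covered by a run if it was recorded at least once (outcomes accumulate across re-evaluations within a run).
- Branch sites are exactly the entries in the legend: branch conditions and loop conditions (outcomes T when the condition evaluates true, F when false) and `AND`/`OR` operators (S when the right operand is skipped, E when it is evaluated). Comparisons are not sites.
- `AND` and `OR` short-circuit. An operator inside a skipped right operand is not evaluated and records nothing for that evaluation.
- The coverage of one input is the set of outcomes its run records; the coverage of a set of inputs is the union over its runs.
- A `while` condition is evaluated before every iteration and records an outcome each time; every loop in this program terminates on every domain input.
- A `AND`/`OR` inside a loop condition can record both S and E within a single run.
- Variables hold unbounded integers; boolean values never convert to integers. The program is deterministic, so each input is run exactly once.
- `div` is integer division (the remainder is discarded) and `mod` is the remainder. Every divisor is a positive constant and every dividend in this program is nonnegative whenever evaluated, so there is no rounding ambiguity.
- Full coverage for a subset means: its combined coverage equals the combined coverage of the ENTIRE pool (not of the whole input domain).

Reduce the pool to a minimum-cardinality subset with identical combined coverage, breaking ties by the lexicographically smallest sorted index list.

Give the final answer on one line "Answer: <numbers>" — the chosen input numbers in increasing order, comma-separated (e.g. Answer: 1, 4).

input #1 (r=4, x=7): events B1->F, B2->F, B4->F, B5->T, B6->T, B8->S, B7->F; covers B1=F, B2=F, B4=F, B5=T, B6=T, B7=F, B8=S
input #2 (r=3, x=8): events B1->F, B2->F, B4->T, B5->T, B6->T, B8->S, B7->F; covers B1=F, B2=F, B4=T, B5=T, B6=T, B7=F, B8=S
input #3 (r=4, x=3): events B1->T, B2->T, B3->F, B5->T, B6->T, B8->S, B7->F; covers B1=T, B2=T, B3=F, B5=T, B6=T, B7=F, B8=S
input #4 (r=0, x=3): events B1->T, B2->T, B3->T, B5->F, B6->T, B8->S, B7->F; covers B1=T, B2=T, B3=T, B5=F, B6=T, B7=F, B8=S
pool-wide coverage (13 outcomes): B1=T, B1=F, B2=T, B2=F, B3=T, B3=F, B4=T, B4=F, B5=T, B5=F, B6=T, B7=F, B8=S
no size-1 subset reaches all 13 outcomes (best union: 7/13)
no size-2 subset reaches all 13 outcomes (best union: 11/13)
no size-3 subset reaches all 13 outcomes (best union: 12/13)
the canonical winner is {1, 2, 3, 4}: size 4, full 13-outcome coverage, earliest index list among size-4 covers

Answer: 1, 2, 3, 4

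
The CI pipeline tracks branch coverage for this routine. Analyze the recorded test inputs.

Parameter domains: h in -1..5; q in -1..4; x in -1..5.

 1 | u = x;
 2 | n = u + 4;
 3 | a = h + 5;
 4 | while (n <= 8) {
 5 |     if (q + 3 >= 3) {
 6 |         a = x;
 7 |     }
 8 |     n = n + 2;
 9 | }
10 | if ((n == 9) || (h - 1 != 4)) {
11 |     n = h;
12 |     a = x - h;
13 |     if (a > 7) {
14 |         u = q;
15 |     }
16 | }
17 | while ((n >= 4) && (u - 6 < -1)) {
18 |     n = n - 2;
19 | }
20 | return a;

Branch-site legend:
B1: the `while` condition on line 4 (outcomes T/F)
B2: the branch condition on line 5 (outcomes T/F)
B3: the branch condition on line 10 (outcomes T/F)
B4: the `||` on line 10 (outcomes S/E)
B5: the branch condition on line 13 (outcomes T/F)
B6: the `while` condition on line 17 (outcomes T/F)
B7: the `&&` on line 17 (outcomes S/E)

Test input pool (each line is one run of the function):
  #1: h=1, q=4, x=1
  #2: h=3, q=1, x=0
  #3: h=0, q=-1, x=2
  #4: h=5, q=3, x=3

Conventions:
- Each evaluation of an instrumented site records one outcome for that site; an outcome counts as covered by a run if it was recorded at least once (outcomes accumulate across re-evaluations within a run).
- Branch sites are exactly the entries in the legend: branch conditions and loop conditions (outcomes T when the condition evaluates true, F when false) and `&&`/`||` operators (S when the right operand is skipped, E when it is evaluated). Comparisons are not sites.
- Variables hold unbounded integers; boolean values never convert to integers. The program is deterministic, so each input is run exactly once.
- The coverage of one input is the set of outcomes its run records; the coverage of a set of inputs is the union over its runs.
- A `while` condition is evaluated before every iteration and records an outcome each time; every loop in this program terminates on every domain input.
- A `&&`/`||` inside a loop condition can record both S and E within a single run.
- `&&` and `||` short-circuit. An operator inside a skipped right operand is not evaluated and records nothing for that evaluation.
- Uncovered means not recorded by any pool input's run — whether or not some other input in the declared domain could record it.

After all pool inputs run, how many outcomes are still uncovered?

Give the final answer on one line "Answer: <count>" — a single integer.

input #1 (h=1, q=4, x=1): covers B1=T, B1=F, B2=T, B3=T, B4=S, B5=F, B6=F, B7=S
input #2 (h=3, q=1, x=0): covers B1=T, B1=F, B2=T, B3=T, B4=E, B5=F, B6=F, B7=S
input #3 (h=0, q=-1, x=2): covers B1=T, B1=F, B2=F, B3=T, B4=E, B5=F, B6=F, B7=S
input #4 (h=5, q=3, x=3): covers B1=T, B1=F, B2=T, B3=T, B4=S, B5=F, B6=T, B6=F, B7=S, B7=E
union over the pool: B1=T, B1=F, B2=T, B2=F, B3=T, B4=S, B4=E, B5=F, B6=T, B6=F, B7=S, B7=E
uncovered (2 of 14): B3=F, B5=T

Answer: 2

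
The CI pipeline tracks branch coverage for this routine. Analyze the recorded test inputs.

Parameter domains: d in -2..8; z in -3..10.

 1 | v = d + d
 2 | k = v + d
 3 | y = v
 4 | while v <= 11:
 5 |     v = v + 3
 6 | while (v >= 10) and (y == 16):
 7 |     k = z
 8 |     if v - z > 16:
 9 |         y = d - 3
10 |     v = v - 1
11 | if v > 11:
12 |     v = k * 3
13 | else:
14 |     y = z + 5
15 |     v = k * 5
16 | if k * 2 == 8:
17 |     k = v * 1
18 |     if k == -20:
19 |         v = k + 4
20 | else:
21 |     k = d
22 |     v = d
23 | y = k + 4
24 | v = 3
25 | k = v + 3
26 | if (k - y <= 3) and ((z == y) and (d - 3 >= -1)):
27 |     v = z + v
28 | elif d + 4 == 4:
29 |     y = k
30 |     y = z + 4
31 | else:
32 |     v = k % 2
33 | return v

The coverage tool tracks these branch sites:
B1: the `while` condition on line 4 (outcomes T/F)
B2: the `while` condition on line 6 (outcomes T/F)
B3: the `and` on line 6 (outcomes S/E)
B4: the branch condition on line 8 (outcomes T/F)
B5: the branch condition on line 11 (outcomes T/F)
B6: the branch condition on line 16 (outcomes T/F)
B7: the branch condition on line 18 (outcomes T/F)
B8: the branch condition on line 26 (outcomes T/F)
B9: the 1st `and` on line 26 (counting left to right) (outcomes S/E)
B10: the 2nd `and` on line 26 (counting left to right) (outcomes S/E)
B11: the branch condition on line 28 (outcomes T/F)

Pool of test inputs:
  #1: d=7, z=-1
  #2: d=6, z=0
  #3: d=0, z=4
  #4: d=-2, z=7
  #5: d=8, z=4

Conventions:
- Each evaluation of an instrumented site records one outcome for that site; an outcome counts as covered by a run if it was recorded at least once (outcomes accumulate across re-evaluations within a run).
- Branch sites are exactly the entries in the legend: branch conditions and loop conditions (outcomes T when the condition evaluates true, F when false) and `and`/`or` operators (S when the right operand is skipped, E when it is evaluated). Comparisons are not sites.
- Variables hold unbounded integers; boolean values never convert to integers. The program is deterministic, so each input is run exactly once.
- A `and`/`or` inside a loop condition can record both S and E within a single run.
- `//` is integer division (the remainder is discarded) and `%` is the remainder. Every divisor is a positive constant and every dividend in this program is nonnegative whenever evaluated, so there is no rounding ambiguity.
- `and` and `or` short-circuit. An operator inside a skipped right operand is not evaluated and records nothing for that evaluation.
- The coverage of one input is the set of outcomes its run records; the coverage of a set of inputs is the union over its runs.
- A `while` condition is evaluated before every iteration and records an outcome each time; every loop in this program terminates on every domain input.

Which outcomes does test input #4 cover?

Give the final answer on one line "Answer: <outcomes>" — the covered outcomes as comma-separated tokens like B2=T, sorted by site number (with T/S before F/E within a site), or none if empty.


Simulating input #4 (d=-2, z=7) step by step:
  B1->T, B1->T, B1->T, B1->T, B1->T, B1->T, B1->F, B3->E, B2->F, B5->T
  B6->F, B9->S, B8->F, B11->F
as a set, this run covers: B1=T, B1=F, B2=F, B3=E, B5=T, B6=F, B8=F, B9=S, B11=F
Answer: B1=T, B1=F, B2=F, B3=E, B5=T, B6=F, B8=F, B9=S, B11=F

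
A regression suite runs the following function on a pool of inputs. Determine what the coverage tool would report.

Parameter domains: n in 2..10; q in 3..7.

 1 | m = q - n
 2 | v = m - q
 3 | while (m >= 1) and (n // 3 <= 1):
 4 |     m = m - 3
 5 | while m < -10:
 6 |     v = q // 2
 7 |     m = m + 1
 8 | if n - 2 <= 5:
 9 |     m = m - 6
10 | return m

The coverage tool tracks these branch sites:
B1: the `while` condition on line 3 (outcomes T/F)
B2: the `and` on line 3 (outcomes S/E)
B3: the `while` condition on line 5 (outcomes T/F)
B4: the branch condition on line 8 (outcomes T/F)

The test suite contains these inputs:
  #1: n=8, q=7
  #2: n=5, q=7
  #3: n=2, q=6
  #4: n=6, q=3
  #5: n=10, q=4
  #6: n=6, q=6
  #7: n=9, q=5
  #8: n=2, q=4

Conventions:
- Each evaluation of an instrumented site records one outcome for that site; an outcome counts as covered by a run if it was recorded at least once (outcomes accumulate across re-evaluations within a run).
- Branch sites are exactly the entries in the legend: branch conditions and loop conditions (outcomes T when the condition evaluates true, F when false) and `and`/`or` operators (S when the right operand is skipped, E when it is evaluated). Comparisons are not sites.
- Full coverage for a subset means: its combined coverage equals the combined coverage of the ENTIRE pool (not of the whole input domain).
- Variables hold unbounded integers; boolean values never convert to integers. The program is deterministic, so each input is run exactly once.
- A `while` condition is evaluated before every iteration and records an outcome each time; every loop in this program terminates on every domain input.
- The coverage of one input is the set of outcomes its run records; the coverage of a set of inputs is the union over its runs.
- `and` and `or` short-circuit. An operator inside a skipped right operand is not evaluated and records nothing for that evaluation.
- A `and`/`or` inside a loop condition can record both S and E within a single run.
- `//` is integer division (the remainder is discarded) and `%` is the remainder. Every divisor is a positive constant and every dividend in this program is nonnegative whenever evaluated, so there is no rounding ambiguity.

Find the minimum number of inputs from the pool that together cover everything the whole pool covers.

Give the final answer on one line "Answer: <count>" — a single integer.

#1 (n=8, q=7) -> covered: B1=F, B2=S, B3=F, B4=F
#2 (n=5, q=7) -> covered: B1=T, B1=F, B2=S, B2=E, B3=F, B4=T
#3 (n=2, q=6) -> covered: B1=T, B1=F, B2=S, B2=E, B3=F, B4=T
#4 (n=6, q=3) -> covered: B1=F, B2=S, B3=F, B4=T
#5 (n=10, q=4) -> covered: B1=F, B2=S, B3=F, B4=F
#6 (n=6, q=6) -> covered: B1=F, B2=S, B3=F, B4=T
#7 (n=9, q=5) -> covered: B1=F, B2=S, B3=F, B4=F
#8 (n=2, q=4) -> covered: B1=T, B1=F, B2=S, B2=E, B3=F, B4=T
the full pool covers 7 outcomes: B1=T, B1=F, B2=S, B2=E, B3=F, B4=T, B4=F
no size-1 subset reaches all 7 outcomes (best union: 6/7)
at size 2, {1, 2} reaches all 7 outcomes; every lexicographically earlier size-2 subset fails

Answer: 2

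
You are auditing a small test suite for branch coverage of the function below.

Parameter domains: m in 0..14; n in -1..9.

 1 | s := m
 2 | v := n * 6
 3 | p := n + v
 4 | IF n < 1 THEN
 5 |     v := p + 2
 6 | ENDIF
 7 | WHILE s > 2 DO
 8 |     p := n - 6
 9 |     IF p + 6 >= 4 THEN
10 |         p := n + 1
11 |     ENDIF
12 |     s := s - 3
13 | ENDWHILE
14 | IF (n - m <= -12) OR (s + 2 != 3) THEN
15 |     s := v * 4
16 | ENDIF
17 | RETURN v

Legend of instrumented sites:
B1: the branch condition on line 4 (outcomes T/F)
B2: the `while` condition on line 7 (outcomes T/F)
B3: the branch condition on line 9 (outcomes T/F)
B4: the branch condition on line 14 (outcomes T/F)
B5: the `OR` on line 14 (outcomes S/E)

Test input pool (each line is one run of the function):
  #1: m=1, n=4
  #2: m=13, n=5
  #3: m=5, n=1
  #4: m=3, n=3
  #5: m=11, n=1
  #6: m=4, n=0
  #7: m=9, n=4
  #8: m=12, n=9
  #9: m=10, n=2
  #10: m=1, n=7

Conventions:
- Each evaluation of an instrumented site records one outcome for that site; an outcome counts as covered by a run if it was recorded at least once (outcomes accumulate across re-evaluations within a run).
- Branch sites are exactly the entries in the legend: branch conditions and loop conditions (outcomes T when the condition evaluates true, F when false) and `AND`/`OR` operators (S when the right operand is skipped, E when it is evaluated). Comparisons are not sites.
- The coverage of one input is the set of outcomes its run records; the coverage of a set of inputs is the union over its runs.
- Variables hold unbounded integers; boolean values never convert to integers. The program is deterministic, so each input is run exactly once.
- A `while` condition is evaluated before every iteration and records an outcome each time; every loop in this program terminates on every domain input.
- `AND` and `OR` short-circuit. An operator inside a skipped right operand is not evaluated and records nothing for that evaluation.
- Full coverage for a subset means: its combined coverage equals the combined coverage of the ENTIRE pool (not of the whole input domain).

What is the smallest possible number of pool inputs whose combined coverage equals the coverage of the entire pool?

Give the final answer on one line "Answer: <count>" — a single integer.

input #1, m=1, n=4: outcomes B1=F, B2=F, B4=F, B5=E
input #2, m=13, n=5: outcomes B1=F, B2=T, B2=F, B3=T, B4=F, B5=E
input #3, m=5, n=1: outcomes B1=F, B2=T, B2=F, B3=F, B4=T, B5=E
input #4, m=3, n=3: outcomes B1=F, B2=T, B2=F, B3=F, B4=T, B5=E
input #5, m=11, n=1: outcomes B1=F, B2=T, B2=F, B3=F, B4=T, B5=E
input #6, m=4, n=0: outcomes B1=T, B2=T, B2=F, B3=F, B4=F, B5=E
input #7, m=9, n=4: outcomes B1=F, B2=T, B2=F, B3=T, B4=T, B5=E
input #8, m=12, n=9: outcomes B1=F, B2=T, B2=F, B3=T, B4=T, B5=E
input #9, m=10, n=2: outcomes B1=F, B2=T, B2=F, B3=F, B4=F, B5=E
input #10, m=1, n=7: outcomes B1=F, B2=F, B4=F, B5=E
pool-wide coverage (9 outcomes): B1=T, B1=F, B2=T, B2=F, B3=T, B3=F, B4=T, B4=F, B5=E
every size-1 subset falls short of the 9 outcomes (best: 6/9)
the canonical winner is {6, 7}: size 2, full 9-outcome coverage, earliest index list among size-2 covers

Answer: 2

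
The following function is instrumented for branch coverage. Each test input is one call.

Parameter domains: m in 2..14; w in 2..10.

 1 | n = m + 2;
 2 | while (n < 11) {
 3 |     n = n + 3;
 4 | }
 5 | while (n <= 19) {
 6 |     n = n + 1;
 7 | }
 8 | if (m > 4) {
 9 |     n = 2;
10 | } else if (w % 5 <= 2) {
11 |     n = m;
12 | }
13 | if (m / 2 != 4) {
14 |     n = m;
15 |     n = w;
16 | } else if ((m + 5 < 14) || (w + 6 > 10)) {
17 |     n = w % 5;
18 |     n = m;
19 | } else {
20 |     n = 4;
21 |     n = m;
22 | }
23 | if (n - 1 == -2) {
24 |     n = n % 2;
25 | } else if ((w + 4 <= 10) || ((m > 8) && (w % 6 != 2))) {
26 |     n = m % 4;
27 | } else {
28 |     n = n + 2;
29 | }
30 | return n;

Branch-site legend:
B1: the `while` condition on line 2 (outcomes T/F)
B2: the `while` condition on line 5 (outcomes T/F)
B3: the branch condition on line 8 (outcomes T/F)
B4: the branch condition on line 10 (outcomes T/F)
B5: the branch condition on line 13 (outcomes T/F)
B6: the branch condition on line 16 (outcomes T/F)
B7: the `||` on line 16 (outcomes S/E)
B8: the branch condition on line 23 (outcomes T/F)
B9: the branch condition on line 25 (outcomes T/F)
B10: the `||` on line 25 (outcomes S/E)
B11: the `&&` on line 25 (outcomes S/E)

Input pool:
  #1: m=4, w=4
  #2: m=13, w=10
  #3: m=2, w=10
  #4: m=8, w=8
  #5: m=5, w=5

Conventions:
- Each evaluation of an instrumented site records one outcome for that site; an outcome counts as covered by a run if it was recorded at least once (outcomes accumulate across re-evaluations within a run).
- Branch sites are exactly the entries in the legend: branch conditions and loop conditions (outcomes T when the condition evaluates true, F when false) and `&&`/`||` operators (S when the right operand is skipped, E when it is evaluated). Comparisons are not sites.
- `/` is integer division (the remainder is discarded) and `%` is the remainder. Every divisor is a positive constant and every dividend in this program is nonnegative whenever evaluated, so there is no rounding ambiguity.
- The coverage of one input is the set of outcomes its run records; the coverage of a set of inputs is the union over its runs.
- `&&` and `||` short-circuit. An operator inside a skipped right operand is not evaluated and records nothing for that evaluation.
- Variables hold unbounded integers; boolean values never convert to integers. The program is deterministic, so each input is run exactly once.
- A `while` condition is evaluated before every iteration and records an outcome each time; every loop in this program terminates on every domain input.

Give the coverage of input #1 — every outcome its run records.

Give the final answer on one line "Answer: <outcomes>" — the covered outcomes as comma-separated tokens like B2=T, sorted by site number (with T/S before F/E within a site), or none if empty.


Running input #1 (m=4, w=4), event by event:
  B1->T, B1->T, B1->F, B2->T, B2->T, B2->T, B2->T, B2->T, B2->T, B2->T
  B2->T, B2->F, B3->F, B4->F, B5->T, B8->F, B10->S, B9->T
deduplicating events, the covered set is: B1=T, B1=F, B2=T, B2=F, B3=F, B4=F, B5=T, B8=F, B9=T, B10=S
Answer: B1=T, B1=F, B2=T, B2=F, B3=F, B4=F, B5=T, B8=F, B9=T, B10=S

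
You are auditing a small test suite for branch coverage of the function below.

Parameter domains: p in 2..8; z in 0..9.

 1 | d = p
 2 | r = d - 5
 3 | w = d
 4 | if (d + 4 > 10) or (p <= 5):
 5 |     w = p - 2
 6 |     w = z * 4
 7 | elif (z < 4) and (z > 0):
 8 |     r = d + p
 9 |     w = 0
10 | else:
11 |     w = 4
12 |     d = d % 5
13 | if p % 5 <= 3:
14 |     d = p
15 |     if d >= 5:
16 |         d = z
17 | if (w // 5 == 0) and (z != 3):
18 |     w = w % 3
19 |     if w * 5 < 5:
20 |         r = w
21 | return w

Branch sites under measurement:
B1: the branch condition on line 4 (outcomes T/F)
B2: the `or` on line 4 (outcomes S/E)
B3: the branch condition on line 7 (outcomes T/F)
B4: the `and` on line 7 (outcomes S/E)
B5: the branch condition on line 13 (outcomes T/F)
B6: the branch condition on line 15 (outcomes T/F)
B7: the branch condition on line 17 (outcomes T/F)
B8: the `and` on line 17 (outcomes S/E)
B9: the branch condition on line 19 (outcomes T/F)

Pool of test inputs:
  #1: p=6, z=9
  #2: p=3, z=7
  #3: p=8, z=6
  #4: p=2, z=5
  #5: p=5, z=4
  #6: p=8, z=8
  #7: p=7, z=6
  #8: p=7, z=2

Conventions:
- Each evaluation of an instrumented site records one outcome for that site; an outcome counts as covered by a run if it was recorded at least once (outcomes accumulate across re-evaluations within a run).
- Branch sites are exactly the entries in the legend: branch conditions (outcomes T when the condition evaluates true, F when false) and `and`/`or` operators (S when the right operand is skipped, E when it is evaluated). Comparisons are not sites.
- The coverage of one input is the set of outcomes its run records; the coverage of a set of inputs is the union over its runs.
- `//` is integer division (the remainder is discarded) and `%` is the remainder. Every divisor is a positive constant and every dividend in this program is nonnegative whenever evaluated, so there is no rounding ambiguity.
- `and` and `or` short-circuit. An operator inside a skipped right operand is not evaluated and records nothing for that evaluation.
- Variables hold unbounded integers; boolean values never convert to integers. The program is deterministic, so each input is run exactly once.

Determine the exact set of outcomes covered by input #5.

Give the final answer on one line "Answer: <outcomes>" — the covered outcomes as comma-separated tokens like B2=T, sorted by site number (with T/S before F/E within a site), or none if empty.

Event log for input #5 (p=5, z=4):
  B2->E, B1->T, B5->T, B6->T, B8->S, B7->F
deduplicating events, the covered set is: B1=T, B2=E, B5=T, B6=T, B7=F, B8=S

Answer: B1=T, B2=E, B5=T, B6=T, B7=F, B8=S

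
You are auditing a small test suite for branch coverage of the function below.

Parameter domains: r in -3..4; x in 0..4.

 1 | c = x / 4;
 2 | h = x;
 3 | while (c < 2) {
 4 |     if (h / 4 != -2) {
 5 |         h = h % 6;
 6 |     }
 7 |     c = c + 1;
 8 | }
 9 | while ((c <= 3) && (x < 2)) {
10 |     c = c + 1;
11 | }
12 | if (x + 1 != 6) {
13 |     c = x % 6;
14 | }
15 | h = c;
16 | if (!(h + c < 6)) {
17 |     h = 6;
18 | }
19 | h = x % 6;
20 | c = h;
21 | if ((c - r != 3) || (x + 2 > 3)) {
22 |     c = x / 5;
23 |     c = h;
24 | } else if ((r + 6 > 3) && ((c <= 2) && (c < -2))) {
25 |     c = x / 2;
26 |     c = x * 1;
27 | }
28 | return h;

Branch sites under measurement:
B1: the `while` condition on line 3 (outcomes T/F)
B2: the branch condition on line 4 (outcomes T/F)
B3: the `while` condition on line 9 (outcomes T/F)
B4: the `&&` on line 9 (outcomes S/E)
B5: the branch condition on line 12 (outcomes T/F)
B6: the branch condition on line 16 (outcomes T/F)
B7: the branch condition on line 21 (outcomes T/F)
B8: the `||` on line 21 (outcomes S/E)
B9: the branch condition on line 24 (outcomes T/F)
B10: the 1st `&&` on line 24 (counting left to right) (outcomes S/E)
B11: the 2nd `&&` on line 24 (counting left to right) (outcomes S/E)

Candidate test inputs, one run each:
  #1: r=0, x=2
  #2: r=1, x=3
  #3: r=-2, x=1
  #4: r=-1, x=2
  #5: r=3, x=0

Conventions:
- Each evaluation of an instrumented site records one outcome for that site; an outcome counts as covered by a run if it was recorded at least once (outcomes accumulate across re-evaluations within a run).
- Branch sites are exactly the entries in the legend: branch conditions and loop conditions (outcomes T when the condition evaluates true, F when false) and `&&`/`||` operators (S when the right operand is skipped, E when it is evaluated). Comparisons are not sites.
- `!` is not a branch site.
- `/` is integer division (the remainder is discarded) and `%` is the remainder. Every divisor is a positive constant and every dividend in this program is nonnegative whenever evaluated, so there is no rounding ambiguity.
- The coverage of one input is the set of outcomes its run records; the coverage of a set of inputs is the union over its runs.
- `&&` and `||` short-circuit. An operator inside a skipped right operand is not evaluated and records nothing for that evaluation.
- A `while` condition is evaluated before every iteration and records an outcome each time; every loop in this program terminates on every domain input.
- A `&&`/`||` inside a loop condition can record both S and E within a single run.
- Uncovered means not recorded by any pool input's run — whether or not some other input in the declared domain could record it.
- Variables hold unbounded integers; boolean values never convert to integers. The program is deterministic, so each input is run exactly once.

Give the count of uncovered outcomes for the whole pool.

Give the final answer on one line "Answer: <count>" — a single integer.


input #1 (r=0, x=2): events B1->T, B2->T, B1->T, B2->T, B1->F, B4->E, B3->F, B5->T, B6->F, B8->S, B7->T; covers B1=T, B1=F, B2=T, B3=F, B4=E, B5=T, B6=F, B7=T, B8=S
input #2 (r=1, x=3): events B1->T, B2->T, B1->T, B2->T, B1->F, B4->E, B3->F, B5->T, B6->T, B8->S, B7->T; covers B1=T, B1=F, B2=T, B3=F, B4=E, B5=T, B6=T, B7=T, B8=S
input #3 (r=-2, x=1): events B1->T, B2->T, B1->T, B2->T, B1->F, B4->E, B3->T, B4->E, B3->T, B4->S, B3->F, B5->T, B6->F, B8->E, ...; covers B1=T, B1=F, B2=T, B3=T, B3=F, B4=S, B4=E, B5=T, B6=F, B7=F, B8=E, B9=F, B10=E, B11=E
input #4 (r=-1, x=2): events B1->T, B2->T, B1->T, B2->T, B1->F, B4->E, B3->F, B5->T, B6->F, B8->E, B7->T; covers B1=T, B1=F, B2=T, B3=F, B4=E, B5=T, B6=F, B7=T, B8=E
input #5 (r=3, x=0): events B1->T, B2->T, B1->T, B2->T, B1->F, B4->E, B3->T, B4->E, B3->T, B4->S, B3->F, B5->T, B6->F, B8->S, ...; covers B1=T, B1=F, B2=T, B3=T, B3=F, B4=S, B4=E, B5=T, B6=F, B7=T, B8=S
union over the pool: B1=T, B1=F, B2=T, B3=T, B3=F, B4=S, B4=E, B5=T, B6=T, B6=F, B7=T, B7=F, B8=S, B8=E, B9=F, B10=E, B11=E
uncovered (5 of 22): B2=F, B5=F, B9=T, B10=S, B11=S
Answer: 5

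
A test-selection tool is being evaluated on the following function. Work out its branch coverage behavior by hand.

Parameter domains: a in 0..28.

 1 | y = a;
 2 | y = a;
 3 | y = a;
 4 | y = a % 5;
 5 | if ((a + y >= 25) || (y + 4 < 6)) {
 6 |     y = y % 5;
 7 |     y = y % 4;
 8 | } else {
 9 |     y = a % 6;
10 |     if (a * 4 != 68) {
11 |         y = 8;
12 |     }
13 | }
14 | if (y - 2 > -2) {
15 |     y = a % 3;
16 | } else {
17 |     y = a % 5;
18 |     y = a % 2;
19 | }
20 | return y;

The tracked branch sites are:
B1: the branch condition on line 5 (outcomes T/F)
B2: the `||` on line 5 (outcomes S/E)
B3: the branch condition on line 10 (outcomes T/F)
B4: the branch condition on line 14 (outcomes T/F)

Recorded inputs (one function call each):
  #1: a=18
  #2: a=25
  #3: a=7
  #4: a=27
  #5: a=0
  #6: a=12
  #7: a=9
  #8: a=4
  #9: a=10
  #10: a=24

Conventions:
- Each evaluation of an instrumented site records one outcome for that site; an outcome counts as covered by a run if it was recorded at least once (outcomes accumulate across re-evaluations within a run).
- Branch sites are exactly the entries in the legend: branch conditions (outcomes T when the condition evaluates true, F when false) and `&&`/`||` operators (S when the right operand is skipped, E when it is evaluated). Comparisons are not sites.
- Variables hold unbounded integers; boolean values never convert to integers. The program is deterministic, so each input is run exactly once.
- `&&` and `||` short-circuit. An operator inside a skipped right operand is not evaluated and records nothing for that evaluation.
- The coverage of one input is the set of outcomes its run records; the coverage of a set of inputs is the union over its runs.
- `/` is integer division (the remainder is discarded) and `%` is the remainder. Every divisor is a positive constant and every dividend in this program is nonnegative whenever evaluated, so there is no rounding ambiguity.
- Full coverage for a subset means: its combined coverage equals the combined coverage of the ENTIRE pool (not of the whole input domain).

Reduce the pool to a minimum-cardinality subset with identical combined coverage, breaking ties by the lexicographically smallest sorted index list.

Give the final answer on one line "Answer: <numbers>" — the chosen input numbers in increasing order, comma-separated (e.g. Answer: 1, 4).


test 1 (a=18) fires B2->E, B1->F, B3->T, B4->T; hits B1=F, B2=E, B3=T, B4=T
test 2 (a=25) fires B2->S, B1->T, B4->F; hits B1=T, B2=S, B4=F
test 3 (a=7) fires B2->E, B1->F, B3->T, B4->T; hits B1=F, B2=E, B3=T, B4=T
test 4 (a=27) fires B2->S, B1->T, B4->T; hits B1=T, B2=S, B4=T
test 5 (a=0) fires B2->E, B1->T, B4->F; hits B1=T, B2=E, B4=F
test 6 (a=12) fires B2->E, B1->F, B3->T, B4->T; hits B1=F, B2=E, B3=T, B4=T
test 7 (a=9) fires B2->E, B1->F, B3->T, B4->T; hits B1=F, B2=E, B3=T, B4=T
test 8 (a=4) fires B2->E, B1->F, B3->T, B4->T; hits B1=F, B2=E, B3=T, B4=T
test 9 (a=10) fires B2->E, B1->T, B4->F; hits B1=T, B2=E, B4=F
test 10 (a=24) fires B2->S, B1->T, B4->F; hits B1=T, B2=S, B4=F
union over all inputs: B1=T, B1=F, B2=S, B2=E, B3=T, B4=T, B4=F (7 outcomes)
size 1 is not enough: best union over all size-1 subsets is 4/7
at size 2, {1, 2} reaches all 7 outcomes; every lexicographically earlier size-2 subset fails
Answer: 1, 2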